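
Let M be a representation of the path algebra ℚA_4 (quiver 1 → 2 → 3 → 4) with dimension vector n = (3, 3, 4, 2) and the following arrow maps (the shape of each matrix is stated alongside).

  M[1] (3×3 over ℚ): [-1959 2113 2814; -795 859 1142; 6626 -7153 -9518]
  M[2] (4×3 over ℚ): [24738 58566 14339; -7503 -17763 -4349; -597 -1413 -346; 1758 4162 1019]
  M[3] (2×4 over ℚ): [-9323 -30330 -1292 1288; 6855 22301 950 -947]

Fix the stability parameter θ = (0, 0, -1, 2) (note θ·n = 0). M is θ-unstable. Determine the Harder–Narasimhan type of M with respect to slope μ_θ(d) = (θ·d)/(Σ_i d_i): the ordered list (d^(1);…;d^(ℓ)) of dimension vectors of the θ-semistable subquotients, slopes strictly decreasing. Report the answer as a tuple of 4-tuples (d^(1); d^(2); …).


Barcode: M ≅ I[1,2], I[1,4]^2, I[3,3]^2. HN layers by μ_θ (4 steps, strictly decreasing):
  μ^(1)=2; μ^(2)=0; μ^(3)=-1/3; μ^(4)=-1

((0, 0, 0, 2); (1, 1, 0, 0); (2, 2, 2, 0); (0, 0, 2, 0))


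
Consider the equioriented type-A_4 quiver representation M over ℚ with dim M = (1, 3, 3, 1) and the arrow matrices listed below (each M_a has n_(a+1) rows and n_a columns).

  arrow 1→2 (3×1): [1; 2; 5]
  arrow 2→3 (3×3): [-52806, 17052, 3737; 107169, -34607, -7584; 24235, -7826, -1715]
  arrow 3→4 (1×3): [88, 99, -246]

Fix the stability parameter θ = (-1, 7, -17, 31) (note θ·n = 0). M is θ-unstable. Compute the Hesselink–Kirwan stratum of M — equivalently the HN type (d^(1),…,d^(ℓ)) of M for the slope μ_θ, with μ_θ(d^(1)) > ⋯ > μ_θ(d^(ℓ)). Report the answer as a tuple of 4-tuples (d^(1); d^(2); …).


Via rank(M_{q-1}∘⋯∘M_p): M ≅ I[1,4], I[2,3]^2.
μ_θ-semistable layers: μ^(1)=31; μ^(2)=-11/3; μ^(3)=-5

((0, 0, 0, 1); (1, 1, 1, 0); (0, 2, 2, 0))


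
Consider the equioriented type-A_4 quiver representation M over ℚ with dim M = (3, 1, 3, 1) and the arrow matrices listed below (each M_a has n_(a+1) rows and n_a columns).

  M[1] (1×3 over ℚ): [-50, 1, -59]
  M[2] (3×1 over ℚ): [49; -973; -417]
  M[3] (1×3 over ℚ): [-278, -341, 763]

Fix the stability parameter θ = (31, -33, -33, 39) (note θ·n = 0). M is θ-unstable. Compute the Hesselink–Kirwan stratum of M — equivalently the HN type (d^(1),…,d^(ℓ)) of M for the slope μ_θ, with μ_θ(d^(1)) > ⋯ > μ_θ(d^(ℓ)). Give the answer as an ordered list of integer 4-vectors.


Barcode: M ≅ I[1,1]^2, I[1,3], I[3,3], I[3,4]. HN layers by μ_θ (4 steps, strictly decreasing):
  μ^(1)=39; μ^(2)=31; μ^(3)=-35/3; μ^(4)=-33

((0, 0, 0, 1); (2, 0, 0, 0); (1, 1, 1, 0); (0, 0, 2, 0))


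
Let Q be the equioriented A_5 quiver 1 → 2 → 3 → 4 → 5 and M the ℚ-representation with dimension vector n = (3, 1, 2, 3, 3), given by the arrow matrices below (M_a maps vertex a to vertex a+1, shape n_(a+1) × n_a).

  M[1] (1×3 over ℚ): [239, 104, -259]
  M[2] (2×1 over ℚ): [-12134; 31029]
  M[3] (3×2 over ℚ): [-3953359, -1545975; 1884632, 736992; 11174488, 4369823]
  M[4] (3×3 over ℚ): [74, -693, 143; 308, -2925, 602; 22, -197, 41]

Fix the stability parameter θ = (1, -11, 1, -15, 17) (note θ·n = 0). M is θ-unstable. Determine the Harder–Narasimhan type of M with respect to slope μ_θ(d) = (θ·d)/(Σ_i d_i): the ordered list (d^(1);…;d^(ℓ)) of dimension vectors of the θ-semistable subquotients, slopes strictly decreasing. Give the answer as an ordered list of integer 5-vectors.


Interval decomposition of M: I[1,1]^2, I[1,5], I[3,4], I[4,5], I[5,5].
HN type (ℓ=5): μ^(1)=17; μ^(2)=1; μ^(3)=-6; μ^(4)=-7; μ^(5)=-15

((0, 0, 0, 0, 3); (2, 0, 0, 0, 0); (1, 1, 1, 1, 0); (0, 0, 1, 1, 0); (0, 0, 0, 1, 0))


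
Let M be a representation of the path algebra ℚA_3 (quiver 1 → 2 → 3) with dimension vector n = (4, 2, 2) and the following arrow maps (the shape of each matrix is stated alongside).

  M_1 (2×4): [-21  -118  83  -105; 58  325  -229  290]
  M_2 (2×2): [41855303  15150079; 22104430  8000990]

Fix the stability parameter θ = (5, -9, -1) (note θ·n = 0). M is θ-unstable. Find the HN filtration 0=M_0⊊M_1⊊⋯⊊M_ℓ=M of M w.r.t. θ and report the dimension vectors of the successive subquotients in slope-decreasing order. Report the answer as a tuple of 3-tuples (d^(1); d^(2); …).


Via rank(M_{q-1}∘⋯∘M_p): M ≅ I[1,1]^2, I[1,2], I[1,3], I[3,3].
μ_θ-semistable layers: μ^(1)=5; μ^(2)=-1; μ^(3)=-2

((2, 0, 0); (0, 0, 2); (2, 2, 0))


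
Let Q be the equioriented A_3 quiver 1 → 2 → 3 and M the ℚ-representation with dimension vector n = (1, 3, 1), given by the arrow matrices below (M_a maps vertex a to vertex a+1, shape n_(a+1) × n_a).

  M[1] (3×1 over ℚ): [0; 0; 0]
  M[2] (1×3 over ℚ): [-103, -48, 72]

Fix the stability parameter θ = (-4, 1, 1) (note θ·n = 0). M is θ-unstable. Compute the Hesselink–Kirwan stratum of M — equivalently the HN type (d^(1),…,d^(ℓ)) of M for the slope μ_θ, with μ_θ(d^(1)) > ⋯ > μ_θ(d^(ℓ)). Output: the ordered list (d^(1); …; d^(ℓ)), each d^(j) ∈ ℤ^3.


Interval decomposition of M: I[1,1], I[2,2]^2, I[2,3].
HN type (ℓ=2): μ^(1)=1; μ^(2)=-4

((0, 3, 1); (1, 0, 0))


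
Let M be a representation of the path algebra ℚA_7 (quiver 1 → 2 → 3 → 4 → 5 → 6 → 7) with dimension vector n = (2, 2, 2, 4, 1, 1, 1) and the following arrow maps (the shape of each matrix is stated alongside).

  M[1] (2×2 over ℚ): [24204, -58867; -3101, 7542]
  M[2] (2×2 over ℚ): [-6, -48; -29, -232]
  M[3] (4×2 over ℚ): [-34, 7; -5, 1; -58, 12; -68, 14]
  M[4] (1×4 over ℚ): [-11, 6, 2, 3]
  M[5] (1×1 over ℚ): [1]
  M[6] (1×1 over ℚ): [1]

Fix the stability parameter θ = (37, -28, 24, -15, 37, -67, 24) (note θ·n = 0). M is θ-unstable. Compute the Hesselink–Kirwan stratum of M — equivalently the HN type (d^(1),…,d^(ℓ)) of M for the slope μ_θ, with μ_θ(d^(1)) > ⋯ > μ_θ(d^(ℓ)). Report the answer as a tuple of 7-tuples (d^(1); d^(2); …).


Interval decomposition of M: I[1,2], I[1,7], I[3,4], I[4,4]^2.
HN type (ℓ=4): μ^(1)=24; μ^(2)=9/2; μ^(3)=-2; μ^(4)=-15

((0, 0, 0, 0, 0, 0, 1); (1, 1, 1, 1, 0, 0, 0); (1, 1, 1, 1, 1, 1, 0); (0, 0, 0, 2, 0, 0, 0))


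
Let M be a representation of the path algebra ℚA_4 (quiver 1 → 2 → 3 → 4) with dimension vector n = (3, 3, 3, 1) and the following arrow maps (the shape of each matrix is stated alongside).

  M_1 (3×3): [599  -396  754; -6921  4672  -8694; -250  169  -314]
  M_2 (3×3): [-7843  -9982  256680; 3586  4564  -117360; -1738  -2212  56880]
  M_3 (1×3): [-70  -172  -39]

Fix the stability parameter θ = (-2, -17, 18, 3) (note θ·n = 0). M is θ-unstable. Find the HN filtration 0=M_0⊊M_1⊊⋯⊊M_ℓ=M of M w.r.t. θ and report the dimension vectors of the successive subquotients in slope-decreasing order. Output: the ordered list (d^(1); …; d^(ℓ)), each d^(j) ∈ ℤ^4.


Via rank(M_{q-1}∘⋯∘M_p): M ≅ I[1,1], I[1,2], I[1,3], I[2,2], I[3,3], I[3,4].
μ_θ-semistable layers: μ^(1)=18; μ^(2)=21/2; μ^(3)=-2; μ^(4)=-19/2; μ^(5)=-17

((0, 0, 2, 0); (0, 0, 1, 1); (1, 0, 0, 0); (2, 2, 0, 0); (0, 1, 0, 0))


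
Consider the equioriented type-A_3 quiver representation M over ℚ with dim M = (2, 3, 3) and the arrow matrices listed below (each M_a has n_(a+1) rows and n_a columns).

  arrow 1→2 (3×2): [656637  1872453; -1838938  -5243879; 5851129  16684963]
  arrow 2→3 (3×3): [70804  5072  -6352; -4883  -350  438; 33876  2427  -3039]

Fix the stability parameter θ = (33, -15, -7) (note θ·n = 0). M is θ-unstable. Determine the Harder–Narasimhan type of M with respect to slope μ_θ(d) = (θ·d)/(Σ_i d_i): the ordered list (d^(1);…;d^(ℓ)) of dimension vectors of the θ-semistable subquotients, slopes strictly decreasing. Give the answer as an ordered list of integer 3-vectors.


Barcode: M ≅ I[1,3]^2, I[2,2], I[3,3]. HN layers by μ_θ (3 steps, strictly decreasing):
  μ^(1)=11/3; μ^(2)=-7; μ^(3)=-15

((2, 2, 2); (0, 0, 1); (0, 1, 0))


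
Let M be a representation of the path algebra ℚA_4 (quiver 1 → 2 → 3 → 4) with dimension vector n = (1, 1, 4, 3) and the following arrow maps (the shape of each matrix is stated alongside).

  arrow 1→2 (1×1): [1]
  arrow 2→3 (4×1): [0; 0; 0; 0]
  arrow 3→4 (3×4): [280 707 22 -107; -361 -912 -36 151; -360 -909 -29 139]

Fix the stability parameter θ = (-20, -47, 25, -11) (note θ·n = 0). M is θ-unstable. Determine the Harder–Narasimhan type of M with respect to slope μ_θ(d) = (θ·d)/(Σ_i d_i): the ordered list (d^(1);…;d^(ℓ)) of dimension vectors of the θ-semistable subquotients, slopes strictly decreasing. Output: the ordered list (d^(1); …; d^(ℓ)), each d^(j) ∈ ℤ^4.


Via rank(M_{q-1}∘⋯∘M_p): M ≅ I[1,2], I[3,3], I[3,4]^3.
μ_θ-semistable layers: μ^(1)=25; μ^(2)=7; μ^(3)=-67/2

((0, 0, 1, 0); (0, 0, 3, 3); (1, 1, 0, 0))


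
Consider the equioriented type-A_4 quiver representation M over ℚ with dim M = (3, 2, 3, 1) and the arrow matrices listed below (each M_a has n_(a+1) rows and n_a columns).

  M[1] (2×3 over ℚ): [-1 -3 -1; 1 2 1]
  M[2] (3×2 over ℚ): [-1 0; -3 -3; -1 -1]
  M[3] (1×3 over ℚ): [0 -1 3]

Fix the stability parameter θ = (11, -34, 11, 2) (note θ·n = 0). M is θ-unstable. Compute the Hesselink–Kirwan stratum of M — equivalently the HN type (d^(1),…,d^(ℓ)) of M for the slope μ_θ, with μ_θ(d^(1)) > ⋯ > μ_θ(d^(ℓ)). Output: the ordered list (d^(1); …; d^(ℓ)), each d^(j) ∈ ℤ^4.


Interval decomposition of M: I[1,1], I[1,3]^2, I[3,4].
HN type (ℓ=3): μ^(1)=11; μ^(2)=13/2; μ^(3)=-23/2

((1, 0, 2, 0); (0, 0, 1, 1); (2, 2, 0, 0))


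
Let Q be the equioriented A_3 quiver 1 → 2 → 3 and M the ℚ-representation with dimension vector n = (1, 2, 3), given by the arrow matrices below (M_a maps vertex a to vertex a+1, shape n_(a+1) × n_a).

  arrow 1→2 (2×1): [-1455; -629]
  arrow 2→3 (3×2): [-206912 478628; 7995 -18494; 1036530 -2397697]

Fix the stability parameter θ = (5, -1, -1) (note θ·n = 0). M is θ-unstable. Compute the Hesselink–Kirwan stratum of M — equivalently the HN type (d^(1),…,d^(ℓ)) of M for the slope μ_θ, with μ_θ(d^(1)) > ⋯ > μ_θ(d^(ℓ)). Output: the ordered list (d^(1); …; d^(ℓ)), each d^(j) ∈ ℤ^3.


Barcode: M ≅ I[1,3], I[2,3], I[3,3]. HN layers by μ_θ (2 steps, strictly decreasing):
  μ^(1)=1; μ^(2)=-1

((1, 1, 1); (0, 1, 2))


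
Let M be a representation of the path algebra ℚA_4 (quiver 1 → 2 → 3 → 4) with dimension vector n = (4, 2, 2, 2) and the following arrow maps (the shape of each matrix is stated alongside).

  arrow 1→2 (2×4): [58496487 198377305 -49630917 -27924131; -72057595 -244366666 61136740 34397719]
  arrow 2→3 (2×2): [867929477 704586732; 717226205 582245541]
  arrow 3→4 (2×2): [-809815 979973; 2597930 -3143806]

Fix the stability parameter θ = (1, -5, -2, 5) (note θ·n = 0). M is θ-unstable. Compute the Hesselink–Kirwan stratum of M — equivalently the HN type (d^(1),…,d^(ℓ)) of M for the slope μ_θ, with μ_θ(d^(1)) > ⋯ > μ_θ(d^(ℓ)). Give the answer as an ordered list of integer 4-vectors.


Interval decomposition of M: I[1,1]^2, I[1,3], I[1,4], I[4,4].
HN type (ℓ=3): μ^(1)=5; μ^(2)=1; μ^(3)=-2

((0, 0, 0, 2); (2, 0, 0, 0); (2, 2, 2, 0))


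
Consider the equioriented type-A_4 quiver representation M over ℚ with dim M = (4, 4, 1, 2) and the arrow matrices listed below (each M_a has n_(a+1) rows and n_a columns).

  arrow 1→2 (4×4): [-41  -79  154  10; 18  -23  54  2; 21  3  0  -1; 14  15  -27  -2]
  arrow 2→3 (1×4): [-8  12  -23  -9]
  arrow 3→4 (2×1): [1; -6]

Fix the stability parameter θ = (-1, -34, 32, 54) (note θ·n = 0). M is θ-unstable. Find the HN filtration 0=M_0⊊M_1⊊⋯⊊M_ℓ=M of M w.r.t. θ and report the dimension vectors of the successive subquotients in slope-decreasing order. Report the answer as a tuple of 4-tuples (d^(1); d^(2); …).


Via rank(M_{q-1}∘⋯∘M_p): M ≅ I[1,2]^3, I[1,4], I[4,4].
μ_θ-semistable layers: μ^(1)=54; μ^(2)=32; μ^(3)=-35/2

((0, 0, 0, 2); (0, 0, 1, 0); (4, 4, 0, 0))


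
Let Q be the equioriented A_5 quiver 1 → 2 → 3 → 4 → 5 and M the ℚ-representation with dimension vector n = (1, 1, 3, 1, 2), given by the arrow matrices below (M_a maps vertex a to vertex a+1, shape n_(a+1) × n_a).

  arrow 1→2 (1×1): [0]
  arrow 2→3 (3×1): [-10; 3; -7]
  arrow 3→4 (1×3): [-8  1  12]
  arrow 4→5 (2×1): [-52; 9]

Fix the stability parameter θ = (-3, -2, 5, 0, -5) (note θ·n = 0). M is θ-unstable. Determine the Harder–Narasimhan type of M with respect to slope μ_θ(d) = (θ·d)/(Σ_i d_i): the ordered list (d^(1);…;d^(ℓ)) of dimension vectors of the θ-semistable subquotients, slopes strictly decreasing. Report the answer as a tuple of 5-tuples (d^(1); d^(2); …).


Via rank(M_{q-1}∘⋯∘M_p): M ≅ I[1,1], I[2,5], I[3,3]^2, I[5,5].
μ_θ-semistable layers: μ^(1)=5; μ^(2)=0; μ^(3)=-2; μ^(4)=-3; μ^(5)=-5

((0, 0, 2, 0, 0); (0, 0, 1, 1, 1); (0, 1, 0, 0, 0); (1, 0, 0, 0, 0); (0, 0, 0, 0, 1))


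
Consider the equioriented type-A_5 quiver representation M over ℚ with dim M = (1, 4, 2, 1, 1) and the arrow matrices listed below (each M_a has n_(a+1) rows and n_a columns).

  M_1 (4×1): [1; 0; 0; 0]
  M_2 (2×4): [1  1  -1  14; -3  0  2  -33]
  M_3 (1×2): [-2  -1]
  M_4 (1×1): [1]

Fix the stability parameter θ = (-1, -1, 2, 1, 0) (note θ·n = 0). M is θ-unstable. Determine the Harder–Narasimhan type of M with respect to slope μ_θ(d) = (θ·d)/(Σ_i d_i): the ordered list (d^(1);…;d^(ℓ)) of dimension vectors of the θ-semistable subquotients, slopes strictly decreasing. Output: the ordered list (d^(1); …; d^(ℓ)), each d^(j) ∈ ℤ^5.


Barcode: M ≅ I[1,5], I[2,2]^2, I[2,3]. HN layers by μ_θ (3 steps, strictly decreasing):
  μ^(1)=2; μ^(2)=1; μ^(3)=-1

((0, 0, 1, 0, 0); (0, 0, 1, 1, 1); (1, 4, 0, 0, 0))


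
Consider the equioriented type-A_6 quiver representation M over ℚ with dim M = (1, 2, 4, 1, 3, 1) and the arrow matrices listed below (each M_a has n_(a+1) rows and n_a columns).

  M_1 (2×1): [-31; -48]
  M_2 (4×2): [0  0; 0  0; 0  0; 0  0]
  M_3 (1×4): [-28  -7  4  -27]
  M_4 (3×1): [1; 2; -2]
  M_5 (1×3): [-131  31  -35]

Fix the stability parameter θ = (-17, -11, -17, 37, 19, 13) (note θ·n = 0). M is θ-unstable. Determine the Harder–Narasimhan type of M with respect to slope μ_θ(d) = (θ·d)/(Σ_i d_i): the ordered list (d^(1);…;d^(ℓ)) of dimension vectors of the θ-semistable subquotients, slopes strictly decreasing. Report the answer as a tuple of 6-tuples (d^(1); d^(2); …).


Barcode: M ≅ I[1,2], I[2,2], I[3,3]^3, I[3,6], I[5,5]^2. HN layers by μ_θ (4 steps, strictly decreasing):
  μ^(1)=23; μ^(2)=19; μ^(3)=-11; μ^(4)=-17

((0, 0, 0, 1, 1, 1); (0, 0, 0, 0, 2, 0); (0, 2, 0, 0, 0, 0); (1, 0, 4, 0, 0, 0))


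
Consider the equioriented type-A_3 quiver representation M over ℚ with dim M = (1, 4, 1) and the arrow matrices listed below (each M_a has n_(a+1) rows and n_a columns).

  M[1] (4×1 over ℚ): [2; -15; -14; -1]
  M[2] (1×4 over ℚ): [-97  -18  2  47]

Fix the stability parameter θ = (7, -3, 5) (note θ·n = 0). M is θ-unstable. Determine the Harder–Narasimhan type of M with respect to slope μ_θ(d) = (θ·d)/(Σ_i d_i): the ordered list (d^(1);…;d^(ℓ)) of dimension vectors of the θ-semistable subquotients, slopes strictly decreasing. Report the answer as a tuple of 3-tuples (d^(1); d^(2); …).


Barcode: M ≅ I[1,3], I[2,2]^3. HN layers by μ_θ (3 steps, strictly decreasing):
  μ^(1)=5; μ^(2)=2; μ^(3)=-3

((0, 0, 1); (1, 1, 0); (0, 3, 0))


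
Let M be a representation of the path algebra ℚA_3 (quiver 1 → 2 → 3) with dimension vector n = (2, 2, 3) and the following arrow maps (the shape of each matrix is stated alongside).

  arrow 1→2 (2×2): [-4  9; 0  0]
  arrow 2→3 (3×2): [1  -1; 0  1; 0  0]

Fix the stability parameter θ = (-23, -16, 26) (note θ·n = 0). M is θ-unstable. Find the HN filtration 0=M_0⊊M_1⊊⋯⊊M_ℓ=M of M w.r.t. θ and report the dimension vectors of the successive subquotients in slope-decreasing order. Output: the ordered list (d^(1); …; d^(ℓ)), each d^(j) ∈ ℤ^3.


Interval decomposition of M: I[1,1], I[1,3], I[2,3], I[3,3].
HN type (ℓ=3): μ^(1)=26; μ^(2)=-16; μ^(3)=-23

((0, 0, 3); (0, 2, 0); (2, 0, 0))


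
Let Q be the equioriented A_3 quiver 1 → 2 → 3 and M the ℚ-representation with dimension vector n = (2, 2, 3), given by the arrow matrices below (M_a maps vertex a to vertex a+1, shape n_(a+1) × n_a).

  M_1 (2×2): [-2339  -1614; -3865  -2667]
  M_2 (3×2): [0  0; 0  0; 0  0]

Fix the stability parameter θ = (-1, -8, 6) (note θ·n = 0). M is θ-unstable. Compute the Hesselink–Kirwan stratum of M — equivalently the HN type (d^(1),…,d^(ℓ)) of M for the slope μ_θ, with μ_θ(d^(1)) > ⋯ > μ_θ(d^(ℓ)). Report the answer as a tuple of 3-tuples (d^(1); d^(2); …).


Via rank(M_{q-1}∘⋯∘M_p): M ≅ I[1,2]^2, I[3,3]^3.
μ_θ-semistable layers: μ^(1)=6; μ^(2)=-9/2

((0, 0, 3); (2, 2, 0))


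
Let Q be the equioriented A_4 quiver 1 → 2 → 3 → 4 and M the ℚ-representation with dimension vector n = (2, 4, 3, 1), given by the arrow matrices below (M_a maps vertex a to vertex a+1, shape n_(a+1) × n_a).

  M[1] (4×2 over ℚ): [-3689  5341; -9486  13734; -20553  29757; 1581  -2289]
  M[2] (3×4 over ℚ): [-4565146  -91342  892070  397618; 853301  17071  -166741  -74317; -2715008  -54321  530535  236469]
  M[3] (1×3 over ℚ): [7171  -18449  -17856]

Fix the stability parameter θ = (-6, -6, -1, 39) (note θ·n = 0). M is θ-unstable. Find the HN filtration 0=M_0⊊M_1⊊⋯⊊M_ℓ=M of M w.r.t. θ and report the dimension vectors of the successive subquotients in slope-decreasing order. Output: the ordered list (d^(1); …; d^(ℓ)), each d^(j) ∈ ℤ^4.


Via rank(M_{q-1}∘⋯∘M_p): M ≅ I[1,1], I[1,4], I[2,2], I[2,3]^2.
μ_θ-semistable layers: μ^(1)=39; μ^(2)=-1; μ^(3)=-6

((0, 0, 0, 1); (0, 0, 3, 0); (2, 4, 0, 0))


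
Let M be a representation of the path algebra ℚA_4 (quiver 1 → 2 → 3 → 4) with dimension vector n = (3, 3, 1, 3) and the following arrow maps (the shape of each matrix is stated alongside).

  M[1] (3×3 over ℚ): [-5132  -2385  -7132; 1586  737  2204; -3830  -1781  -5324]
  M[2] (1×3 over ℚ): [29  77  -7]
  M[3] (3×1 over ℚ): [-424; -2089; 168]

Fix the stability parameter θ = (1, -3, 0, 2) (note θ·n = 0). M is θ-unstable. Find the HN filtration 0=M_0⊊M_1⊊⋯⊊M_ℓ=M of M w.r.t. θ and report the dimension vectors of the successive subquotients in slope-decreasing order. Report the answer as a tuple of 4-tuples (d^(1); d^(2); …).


Via rank(M_{q-1}∘⋯∘M_p): M ≅ I[1,1], I[1,2], I[1,4], I[2,2], I[4,4]^2.
μ_θ-semistable layers: μ^(1)=2; μ^(2)=1; μ^(3)=0; μ^(4)=-1; μ^(5)=-3

((0, 0, 0, 3); (1, 0, 0, 0); (0, 0, 1, 0); (2, 2, 0, 0); (0, 1, 0, 0))


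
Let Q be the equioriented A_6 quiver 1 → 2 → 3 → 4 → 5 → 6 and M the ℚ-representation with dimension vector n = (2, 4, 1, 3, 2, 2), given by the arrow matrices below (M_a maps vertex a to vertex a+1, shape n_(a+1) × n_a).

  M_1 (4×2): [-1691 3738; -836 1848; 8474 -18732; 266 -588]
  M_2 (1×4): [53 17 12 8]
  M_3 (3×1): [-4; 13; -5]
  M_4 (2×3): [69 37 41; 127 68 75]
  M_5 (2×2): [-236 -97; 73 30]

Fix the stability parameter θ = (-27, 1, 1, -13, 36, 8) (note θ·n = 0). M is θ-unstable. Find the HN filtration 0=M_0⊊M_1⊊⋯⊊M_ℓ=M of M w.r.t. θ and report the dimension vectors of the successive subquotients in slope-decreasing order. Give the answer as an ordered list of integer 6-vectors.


Interval decomposition of M: I[1,1], I[1,6], I[2,2]^3, I[4,4], I[4,6].
HN type (ℓ=5): μ^(1)=22; μ^(2)=1; μ^(3)=-11/3; μ^(4)=-13; μ^(5)=-27

((0, 0, 0, 0, 2, 2); (0, 3, 0, 0, 0, 0); (0, 1, 1, 1, 0, 0); (0, 0, 0, 2, 0, 0); (2, 0, 0, 0, 0, 0))


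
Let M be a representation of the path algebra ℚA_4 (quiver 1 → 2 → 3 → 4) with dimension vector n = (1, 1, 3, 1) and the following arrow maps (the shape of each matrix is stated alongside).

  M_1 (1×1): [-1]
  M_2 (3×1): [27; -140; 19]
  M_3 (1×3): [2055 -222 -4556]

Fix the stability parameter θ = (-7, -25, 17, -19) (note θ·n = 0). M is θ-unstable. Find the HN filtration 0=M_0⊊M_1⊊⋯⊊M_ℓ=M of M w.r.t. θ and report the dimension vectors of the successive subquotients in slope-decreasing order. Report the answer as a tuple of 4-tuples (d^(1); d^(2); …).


Interval decomposition of M: I[1,4], I[3,3]^2.
HN type (ℓ=3): μ^(1)=17; μ^(2)=-1; μ^(3)=-16

((0, 0, 2, 0); (0, 0, 1, 1); (1, 1, 0, 0))


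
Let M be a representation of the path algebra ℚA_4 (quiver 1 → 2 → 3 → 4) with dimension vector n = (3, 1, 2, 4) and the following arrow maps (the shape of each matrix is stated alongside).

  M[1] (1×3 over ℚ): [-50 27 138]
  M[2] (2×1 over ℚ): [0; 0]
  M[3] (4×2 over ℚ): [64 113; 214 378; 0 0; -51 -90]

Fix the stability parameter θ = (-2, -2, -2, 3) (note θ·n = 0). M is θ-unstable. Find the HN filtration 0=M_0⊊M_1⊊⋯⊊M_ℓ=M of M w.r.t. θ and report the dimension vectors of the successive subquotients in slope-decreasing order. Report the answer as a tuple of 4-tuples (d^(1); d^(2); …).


Interval decomposition of M: I[1,1]^2, I[1,2], I[3,4]^2, I[4,4]^2.
HN type (ℓ=2): μ^(1)=3; μ^(2)=-2

((0, 0, 0, 4); (3, 1, 2, 0))


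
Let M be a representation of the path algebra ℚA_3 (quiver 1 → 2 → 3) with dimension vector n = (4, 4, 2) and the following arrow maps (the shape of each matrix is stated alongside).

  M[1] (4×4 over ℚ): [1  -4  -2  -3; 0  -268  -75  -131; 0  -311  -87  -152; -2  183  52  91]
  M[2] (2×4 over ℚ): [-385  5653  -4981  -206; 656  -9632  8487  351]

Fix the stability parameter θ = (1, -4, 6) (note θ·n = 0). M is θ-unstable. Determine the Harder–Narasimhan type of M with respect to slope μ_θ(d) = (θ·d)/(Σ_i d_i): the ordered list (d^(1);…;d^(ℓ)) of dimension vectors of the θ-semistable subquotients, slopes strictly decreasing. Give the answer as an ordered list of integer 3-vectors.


Via rank(M_{q-1}∘⋯∘M_p): M ≅ I[1,1], I[1,2], I[1,3]^2, I[2,2].
μ_θ-semistable layers: μ^(1)=6; μ^(2)=1; μ^(3)=-3/2; μ^(4)=-4

((0, 0, 2); (1, 0, 0); (3, 3, 0); (0, 1, 0))


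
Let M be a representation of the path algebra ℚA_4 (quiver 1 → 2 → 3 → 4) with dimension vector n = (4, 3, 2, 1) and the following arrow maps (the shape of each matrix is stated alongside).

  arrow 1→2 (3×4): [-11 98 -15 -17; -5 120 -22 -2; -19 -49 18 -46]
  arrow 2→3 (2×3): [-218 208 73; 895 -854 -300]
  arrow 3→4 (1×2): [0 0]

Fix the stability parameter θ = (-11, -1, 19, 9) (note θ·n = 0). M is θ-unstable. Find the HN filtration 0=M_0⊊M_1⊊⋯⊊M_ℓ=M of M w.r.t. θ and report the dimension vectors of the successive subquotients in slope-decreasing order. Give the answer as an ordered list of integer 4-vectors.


Interval decomposition of M: I[1,1], I[1,2], I[1,3]^2, I[4,4].
HN type (ℓ=4): μ^(1)=19; μ^(2)=9; μ^(3)=-1; μ^(4)=-11

((0, 0, 2, 0); (0, 0, 0, 1); (0, 3, 0, 0); (4, 0, 0, 0))


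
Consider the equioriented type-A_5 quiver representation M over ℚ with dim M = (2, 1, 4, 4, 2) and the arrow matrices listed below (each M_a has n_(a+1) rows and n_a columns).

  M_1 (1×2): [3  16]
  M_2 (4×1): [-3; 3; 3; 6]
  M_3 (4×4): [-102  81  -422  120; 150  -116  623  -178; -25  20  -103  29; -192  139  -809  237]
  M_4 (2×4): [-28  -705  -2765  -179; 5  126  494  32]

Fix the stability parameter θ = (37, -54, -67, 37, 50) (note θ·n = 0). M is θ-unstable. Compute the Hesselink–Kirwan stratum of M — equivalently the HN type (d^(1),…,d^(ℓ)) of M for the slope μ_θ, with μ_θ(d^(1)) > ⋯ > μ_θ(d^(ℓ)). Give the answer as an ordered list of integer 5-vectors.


Via rank(M_{q-1}∘⋯∘M_p): M ≅ I[1,1], I[1,5], I[3,4]^2, I[3,5].
μ_θ-semistable layers: μ^(1)=50; μ^(2)=37; μ^(3)=-28; μ^(4)=-67

((0, 0, 0, 0, 2); (1, 0, 0, 4, 0); (1, 1, 1, 0, 0); (0, 0, 3, 0, 0))


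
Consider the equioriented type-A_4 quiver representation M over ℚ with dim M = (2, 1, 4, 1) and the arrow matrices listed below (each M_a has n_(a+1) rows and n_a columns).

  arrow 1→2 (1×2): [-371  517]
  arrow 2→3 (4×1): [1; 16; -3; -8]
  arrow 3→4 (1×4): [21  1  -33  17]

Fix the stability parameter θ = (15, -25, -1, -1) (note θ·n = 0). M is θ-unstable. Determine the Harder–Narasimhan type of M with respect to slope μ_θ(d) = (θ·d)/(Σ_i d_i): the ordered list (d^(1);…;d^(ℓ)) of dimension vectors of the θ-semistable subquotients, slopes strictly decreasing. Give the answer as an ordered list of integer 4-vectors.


Via rank(M_{q-1}∘⋯∘M_p): M ≅ I[1,1], I[1,3], I[3,3]^2, I[3,4].
μ_θ-semistable layers: μ^(1)=15; μ^(2)=-1; μ^(3)=-5

((1, 0, 0, 0); (0, 0, 4, 1); (1, 1, 0, 0))


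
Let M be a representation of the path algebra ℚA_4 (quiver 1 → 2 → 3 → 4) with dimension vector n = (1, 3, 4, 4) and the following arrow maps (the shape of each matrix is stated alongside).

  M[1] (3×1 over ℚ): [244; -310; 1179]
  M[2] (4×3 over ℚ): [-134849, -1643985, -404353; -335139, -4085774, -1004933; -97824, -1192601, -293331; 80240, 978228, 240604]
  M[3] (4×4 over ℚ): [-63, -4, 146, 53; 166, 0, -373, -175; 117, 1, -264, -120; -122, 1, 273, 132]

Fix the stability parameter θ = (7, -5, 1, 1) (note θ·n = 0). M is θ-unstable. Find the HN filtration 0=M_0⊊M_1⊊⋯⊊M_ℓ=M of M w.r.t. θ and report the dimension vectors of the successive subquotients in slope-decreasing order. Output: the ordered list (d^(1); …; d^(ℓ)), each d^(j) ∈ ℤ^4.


Interval decomposition of M: I[1,4], I[2,4]^2, I[3,3], I[4,4].
HN type (ℓ=2): μ^(1)=1; μ^(2)=-5

((1, 1, 4, 4); (0, 2, 0, 0))


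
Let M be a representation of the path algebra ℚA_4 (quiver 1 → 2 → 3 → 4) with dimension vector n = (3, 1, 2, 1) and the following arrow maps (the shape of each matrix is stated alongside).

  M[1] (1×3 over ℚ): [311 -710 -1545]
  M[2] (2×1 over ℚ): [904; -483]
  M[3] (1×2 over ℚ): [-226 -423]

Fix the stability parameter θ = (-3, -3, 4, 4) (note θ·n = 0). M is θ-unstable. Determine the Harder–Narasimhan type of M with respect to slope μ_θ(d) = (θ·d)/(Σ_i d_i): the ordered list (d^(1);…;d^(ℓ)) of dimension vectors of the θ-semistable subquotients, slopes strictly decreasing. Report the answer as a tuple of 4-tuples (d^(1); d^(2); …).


Interval decomposition of M: I[1,1]^2, I[1,4], I[3,3].
HN type (ℓ=2): μ^(1)=4; μ^(2)=-3

((0, 0, 2, 1); (3, 1, 0, 0))


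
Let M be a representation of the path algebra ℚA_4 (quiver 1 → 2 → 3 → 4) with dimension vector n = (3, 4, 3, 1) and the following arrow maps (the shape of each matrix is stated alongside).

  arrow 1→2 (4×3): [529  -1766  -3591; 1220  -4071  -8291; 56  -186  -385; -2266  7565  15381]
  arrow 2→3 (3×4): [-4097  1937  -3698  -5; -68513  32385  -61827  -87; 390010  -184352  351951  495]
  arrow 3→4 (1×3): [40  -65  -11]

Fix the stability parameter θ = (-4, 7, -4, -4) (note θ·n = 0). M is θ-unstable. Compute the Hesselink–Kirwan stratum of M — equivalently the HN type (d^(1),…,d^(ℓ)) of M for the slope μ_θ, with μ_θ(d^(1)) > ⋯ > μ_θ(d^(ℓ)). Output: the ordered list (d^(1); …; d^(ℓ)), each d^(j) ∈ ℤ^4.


Via rank(M_{q-1}∘⋯∘M_p): M ≅ I[1,3]^2, I[1,4], I[2,2].
μ_θ-semistable layers: μ^(1)=7; μ^(2)=3/2; μ^(3)=-1/3; μ^(4)=-4

((0, 1, 0, 0); (0, 2, 2, 0); (0, 1, 1, 1); (3, 0, 0, 0))


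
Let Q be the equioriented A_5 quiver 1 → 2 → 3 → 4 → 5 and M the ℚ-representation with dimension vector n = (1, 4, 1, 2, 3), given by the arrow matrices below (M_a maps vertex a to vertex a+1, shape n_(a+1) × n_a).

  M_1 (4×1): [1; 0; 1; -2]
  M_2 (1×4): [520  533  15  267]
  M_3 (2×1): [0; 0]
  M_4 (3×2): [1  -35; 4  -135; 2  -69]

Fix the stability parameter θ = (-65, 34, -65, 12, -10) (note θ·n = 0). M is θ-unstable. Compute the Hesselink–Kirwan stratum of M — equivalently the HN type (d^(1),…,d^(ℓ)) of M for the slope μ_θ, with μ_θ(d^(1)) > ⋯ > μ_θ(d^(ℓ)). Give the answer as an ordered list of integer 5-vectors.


Barcode: M ≅ I[1,3], I[2,2]^3, I[4,5]^2, I[5,5]. HN layers by μ_θ (5 steps, strictly decreasing):
  μ^(1)=34; μ^(2)=1; μ^(3)=-10; μ^(4)=-31/2; μ^(5)=-65

((0, 3, 0, 0, 0); (0, 0, 0, 2, 2); (0, 0, 0, 0, 1); (0, 1, 1, 0, 0); (1, 0, 0, 0, 0))


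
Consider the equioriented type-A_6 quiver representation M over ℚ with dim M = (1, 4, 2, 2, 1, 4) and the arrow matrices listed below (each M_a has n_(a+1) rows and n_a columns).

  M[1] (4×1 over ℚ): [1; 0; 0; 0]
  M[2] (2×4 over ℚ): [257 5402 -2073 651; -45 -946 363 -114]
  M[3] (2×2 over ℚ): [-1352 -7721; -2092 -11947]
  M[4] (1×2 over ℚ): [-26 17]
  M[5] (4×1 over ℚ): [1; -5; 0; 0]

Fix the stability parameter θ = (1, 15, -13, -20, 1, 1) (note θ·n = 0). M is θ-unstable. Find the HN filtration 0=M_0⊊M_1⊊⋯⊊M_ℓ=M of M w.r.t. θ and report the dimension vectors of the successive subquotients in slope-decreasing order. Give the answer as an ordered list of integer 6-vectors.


Via rank(M_{q-1}∘⋯∘M_p): M ≅ I[1,6], I[2,2]^2, I[2,4], I[6,6]^3.
μ_θ-semistable layers: μ^(1)=15; μ^(2)=1; μ^(3)=-17/4; μ^(4)=-6

((0, 2, 0, 0, 0, 0); (0, 0, 0, 0, 1, 4); (1, 1, 1, 1, 0, 0); (0, 1, 1, 1, 0, 0))


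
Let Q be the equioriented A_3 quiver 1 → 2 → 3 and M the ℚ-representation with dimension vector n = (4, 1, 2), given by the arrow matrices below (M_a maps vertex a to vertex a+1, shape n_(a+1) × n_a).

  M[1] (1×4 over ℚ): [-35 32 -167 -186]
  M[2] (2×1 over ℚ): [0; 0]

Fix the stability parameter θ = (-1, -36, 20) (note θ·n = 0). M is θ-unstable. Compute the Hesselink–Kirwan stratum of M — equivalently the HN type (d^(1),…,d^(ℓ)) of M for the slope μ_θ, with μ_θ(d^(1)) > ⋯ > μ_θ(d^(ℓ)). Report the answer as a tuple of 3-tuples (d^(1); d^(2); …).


Barcode: M ≅ I[1,1]^3, I[1,2], I[3,3]^2. HN layers by μ_θ (3 steps, strictly decreasing):
  μ^(1)=20; μ^(2)=-1; μ^(3)=-37/2

((0, 0, 2); (3, 0, 0); (1, 1, 0))


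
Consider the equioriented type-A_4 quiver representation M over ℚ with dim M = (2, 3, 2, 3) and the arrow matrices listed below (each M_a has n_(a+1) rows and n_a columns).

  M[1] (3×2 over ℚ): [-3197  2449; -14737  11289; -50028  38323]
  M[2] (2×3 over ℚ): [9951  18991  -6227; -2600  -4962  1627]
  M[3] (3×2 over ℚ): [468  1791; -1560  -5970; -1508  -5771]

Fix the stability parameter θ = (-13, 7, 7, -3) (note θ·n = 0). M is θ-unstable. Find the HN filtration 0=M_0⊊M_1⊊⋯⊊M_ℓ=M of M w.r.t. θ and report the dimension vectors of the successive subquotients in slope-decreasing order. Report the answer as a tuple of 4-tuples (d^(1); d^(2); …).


Via rank(M_{q-1}∘⋯∘M_p): M ≅ I[1,2], I[1,4], I[2,3], I[4,4]^2.
μ_θ-semistable layers: μ^(1)=7; μ^(2)=11/3; μ^(3)=-3; μ^(4)=-13

((0, 2, 1, 0); (0, 1, 1, 1); (0, 0, 0, 2); (2, 0, 0, 0))


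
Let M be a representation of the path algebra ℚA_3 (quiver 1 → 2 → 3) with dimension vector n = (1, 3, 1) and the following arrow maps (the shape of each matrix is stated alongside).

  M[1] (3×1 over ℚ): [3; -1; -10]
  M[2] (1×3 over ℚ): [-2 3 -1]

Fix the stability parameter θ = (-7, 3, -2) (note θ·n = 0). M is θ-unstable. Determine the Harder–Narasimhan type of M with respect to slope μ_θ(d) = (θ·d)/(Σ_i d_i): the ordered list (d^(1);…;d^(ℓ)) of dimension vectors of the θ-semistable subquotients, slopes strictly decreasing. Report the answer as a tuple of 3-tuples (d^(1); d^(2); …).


Interval decomposition of M: I[1,3], I[2,2]^2.
HN type (ℓ=3): μ^(1)=3; μ^(2)=1/2; μ^(3)=-7

((0, 2, 0); (0, 1, 1); (1, 0, 0))


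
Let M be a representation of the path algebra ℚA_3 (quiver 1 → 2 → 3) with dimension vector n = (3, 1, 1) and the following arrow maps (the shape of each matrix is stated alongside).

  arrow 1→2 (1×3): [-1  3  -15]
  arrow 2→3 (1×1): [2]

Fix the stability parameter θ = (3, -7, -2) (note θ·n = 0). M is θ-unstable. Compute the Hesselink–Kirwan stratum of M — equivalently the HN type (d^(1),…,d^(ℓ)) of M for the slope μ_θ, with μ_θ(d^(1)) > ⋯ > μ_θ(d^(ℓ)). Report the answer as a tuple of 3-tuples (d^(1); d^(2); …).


Interval decomposition of M: I[1,1]^2, I[1,3].
HN type (ℓ=2): μ^(1)=3; μ^(2)=-2

((2, 0, 0); (1, 1, 1))


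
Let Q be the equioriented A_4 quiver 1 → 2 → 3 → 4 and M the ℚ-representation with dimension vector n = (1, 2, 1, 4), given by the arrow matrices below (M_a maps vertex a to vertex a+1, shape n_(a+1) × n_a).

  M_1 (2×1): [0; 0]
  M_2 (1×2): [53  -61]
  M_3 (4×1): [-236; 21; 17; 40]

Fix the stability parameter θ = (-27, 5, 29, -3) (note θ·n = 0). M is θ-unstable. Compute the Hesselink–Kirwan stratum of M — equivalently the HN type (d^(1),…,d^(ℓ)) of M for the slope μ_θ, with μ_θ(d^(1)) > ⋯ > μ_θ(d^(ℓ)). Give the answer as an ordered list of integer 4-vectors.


Via rank(M_{q-1}∘⋯∘M_p): M ≅ I[1,1], I[2,2], I[2,4], I[4,4]^3.
μ_θ-semistable layers: μ^(1)=13; μ^(2)=5; μ^(3)=-3; μ^(4)=-27

((0, 0, 1, 1); (0, 2, 0, 0); (0, 0, 0, 3); (1, 0, 0, 0))


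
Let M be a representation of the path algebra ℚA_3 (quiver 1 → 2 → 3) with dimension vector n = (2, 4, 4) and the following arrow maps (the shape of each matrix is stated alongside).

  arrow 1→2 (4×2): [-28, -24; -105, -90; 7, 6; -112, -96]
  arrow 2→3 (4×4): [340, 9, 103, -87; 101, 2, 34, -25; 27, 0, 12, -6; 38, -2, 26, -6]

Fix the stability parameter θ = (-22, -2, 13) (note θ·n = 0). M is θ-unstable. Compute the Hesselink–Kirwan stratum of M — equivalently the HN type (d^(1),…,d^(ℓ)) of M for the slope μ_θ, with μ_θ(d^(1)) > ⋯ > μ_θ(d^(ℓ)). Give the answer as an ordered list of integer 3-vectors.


Barcode: M ≅ I[1,1], I[1,2], I[2,3]^3, I[3,3]. HN layers by μ_θ (3 steps, strictly decreasing):
  μ^(1)=13; μ^(2)=-2; μ^(3)=-22

((0, 0, 4); (0, 4, 0); (2, 0, 0))


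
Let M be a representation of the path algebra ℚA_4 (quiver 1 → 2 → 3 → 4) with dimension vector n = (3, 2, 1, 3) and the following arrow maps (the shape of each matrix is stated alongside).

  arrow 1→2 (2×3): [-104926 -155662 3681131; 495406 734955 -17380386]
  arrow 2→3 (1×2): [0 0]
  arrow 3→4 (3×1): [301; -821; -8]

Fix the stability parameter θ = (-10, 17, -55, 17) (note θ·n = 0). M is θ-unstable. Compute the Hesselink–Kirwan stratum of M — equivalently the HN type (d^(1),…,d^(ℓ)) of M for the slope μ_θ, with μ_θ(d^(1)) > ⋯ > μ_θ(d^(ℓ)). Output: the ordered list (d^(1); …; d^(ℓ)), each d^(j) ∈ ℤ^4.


Barcode: M ≅ I[1,1], I[1,2]^2, I[3,4], I[4,4]^2. HN layers by μ_θ (3 steps, strictly decreasing):
  μ^(1)=17; μ^(2)=-10; μ^(3)=-55

((0, 2, 0, 3); (3, 0, 0, 0); (0, 0, 1, 0))


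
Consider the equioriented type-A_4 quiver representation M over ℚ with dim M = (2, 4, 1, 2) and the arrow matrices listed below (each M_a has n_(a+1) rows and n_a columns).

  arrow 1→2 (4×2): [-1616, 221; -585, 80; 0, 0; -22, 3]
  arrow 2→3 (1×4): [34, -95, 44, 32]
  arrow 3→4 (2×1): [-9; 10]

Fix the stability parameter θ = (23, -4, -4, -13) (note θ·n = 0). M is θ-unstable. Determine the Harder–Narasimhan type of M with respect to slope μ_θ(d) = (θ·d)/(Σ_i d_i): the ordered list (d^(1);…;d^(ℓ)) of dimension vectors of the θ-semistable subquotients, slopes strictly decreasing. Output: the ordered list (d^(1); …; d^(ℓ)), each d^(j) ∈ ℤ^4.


Interval decomposition of M: I[1,2], I[1,4], I[2,2]^2, I[4,4].
HN type (ℓ=4): μ^(1)=19/2; μ^(2)=1/2; μ^(3)=-4; μ^(4)=-13

((1, 1, 0, 0); (1, 1, 1, 1); (0, 2, 0, 0); (0, 0, 0, 1))


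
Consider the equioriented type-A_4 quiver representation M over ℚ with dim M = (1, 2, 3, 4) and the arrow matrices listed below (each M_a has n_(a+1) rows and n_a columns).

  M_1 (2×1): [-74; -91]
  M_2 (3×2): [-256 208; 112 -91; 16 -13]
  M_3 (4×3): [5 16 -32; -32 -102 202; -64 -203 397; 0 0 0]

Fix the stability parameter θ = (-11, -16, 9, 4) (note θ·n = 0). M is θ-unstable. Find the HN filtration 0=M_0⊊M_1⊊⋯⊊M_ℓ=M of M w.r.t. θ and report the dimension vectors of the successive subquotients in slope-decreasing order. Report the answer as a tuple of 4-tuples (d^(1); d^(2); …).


Barcode: M ≅ I[1,3], I[2,2], I[3,4]^2, I[4,4]^2. HN layers by μ_θ (5 steps, strictly decreasing):
  μ^(1)=9; μ^(2)=13/2; μ^(3)=4; μ^(4)=-27/2; μ^(5)=-16

((0, 0, 1, 0); (0, 0, 2, 2); (0, 0, 0, 2); (1, 1, 0, 0); (0, 1, 0, 0))


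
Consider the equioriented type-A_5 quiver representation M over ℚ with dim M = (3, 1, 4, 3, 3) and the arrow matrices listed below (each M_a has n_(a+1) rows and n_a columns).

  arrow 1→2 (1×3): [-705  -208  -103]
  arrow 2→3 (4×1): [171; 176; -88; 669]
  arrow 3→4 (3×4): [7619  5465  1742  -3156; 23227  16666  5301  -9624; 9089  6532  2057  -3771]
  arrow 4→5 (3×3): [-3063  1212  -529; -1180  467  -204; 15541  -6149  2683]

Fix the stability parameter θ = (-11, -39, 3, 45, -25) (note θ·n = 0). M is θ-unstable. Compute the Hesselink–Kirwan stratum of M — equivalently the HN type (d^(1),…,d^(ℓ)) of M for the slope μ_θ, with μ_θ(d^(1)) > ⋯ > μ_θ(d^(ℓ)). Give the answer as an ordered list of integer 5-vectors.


Via rank(M_{q-1}∘⋯∘M_p): M ≅ I[1,1]^2, I[1,5], I[3,3], I[3,4], I[3,5], I[5,5].
μ_θ-semistable layers: μ^(1)=45; μ^(2)=10; μ^(3)=3; μ^(4)=-11; μ^(5)=-25

((0, 0, 0, 1, 0); (0, 0, 0, 2, 2); (0, 0, 4, 0, 0); (2, 0, 0, 0, 0); (1, 1, 0, 0, 1))


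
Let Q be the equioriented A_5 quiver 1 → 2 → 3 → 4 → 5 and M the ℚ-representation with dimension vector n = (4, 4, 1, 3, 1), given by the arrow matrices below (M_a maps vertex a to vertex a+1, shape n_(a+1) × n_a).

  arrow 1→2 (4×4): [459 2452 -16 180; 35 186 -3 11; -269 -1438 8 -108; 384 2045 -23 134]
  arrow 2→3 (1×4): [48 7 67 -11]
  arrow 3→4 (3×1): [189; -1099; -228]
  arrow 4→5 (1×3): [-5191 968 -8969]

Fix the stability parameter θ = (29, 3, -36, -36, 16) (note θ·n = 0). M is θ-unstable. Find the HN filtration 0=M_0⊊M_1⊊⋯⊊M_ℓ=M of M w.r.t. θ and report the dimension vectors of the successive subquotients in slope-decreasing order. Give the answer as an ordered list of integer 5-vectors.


Via rank(M_{q-1}∘⋯∘M_p): M ≅ I[1,2]^3, I[1,5], I[4,4]^2.
μ_θ-semistable layers: μ^(1)=16; μ^(2)=-10; μ^(3)=-36

((3, 3, 0, 0, 1); (1, 1, 1, 1, 0); (0, 0, 0, 2, 0))


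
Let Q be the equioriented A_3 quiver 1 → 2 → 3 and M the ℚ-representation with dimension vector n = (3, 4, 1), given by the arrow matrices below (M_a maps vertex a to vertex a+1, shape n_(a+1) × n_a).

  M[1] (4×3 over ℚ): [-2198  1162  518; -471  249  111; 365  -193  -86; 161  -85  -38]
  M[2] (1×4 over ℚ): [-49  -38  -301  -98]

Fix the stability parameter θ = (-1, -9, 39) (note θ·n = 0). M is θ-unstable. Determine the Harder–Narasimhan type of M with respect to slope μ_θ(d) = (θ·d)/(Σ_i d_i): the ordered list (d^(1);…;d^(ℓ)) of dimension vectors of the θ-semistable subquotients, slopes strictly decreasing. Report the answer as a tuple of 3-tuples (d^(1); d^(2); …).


Via rank(M_{q-1}∘⋯∘M_p): M ≅ I[1,1], I[1,2], I[1,3], I[2,2]^2.
μ_θ-semistable layers: μ^(1)=39; μ^(2)=-1; μ^(3)=-5; μ^(4)=-9

((0, 0, 1); (1, 0, 0); (2, 2, 0); (0, 2, 0))


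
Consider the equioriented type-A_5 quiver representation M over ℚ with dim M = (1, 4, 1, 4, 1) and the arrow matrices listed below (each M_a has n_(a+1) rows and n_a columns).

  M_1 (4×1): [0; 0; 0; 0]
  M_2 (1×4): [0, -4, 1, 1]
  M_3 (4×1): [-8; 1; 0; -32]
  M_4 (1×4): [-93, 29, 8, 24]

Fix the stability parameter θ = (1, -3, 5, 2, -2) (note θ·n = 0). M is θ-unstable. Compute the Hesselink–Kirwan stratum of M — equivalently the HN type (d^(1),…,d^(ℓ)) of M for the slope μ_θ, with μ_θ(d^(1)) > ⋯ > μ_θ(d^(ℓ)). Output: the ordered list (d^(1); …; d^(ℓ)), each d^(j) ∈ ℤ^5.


Barcode: M ≅ I[1,1], I[2,2]^3, I[2,5], I[4,4]^3. HN layers by μ_θ (4 steps, strictly decreasing):
  μ^(1)=2; μ^(2)=5/3; μ^(3)=1; μ^(4)=-3

((0, 0, 0, 3, 0); (0, 0, 1, 1, 1); (1, 0, 0, 0, 0); (0, 4, 0, 0, 0))
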